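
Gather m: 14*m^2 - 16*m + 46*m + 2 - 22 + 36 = 14*m^2 + 30*m + 16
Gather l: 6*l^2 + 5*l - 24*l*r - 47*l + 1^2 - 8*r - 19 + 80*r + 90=6*l^2 + l*(-24*r - 42) + 72*r + 72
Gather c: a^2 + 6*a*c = a^2 + 6*a*c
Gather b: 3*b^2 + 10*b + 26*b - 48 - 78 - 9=3*b^2 + 36*b - 135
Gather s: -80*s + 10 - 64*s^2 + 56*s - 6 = -64*s^2 - 24*s + 4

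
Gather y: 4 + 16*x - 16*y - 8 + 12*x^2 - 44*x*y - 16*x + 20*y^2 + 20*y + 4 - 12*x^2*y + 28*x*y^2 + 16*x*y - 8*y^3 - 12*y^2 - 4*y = 12*x^2 - 8*y^3 + y^2*(28*x + 8) + y*(-12*x^2 - 28*x)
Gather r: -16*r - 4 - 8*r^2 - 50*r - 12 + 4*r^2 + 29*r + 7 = -4*r^2 - 37*r - 9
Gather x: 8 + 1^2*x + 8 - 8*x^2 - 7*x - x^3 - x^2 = -x^3 - 9*x^2 - 6*x + 16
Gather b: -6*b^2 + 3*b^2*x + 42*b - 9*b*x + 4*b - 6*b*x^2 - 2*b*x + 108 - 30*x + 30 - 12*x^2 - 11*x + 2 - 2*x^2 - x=b^2*(3*x - 6) + b*(-6*x^2 - 11*x + 46) - 14*x^2 - 42*x + 140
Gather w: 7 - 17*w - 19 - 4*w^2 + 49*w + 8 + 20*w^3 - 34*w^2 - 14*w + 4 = 20*w^3 - 38*w^2 + 18*w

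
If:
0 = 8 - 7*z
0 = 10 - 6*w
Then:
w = 5/3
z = 8/7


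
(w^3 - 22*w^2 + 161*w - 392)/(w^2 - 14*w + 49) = w - 8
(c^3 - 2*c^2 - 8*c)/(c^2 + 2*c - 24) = c*(c + 2)/(c + 6)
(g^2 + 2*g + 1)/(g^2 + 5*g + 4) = (g + 1)/(g + 4)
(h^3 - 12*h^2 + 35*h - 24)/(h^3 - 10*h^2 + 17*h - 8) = (h - 3)/(h - 1)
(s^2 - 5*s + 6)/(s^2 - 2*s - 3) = (s - 2)/(s + 1)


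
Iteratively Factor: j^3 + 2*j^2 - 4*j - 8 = (j + 2)*(j^2 - 4) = (j + 2)^2*(j - 2)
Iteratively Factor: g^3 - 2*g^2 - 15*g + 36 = (g - 3)*(g^2 + g - 12) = (g - 3)*(g + 4)*(g - 3)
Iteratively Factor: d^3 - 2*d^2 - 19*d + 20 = (d - 1)*(d^2 - d - 20) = (d - 1)*(d + 4)*(d - 5)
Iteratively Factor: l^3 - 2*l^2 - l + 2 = (l + 1)*(l^2 - 3*l + 2) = (l - 1)*(l + 1)*(l - 2)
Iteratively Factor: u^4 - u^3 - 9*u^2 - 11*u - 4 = (u - 4)*(u^3 + 3*u^2 + 3*u + 1) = (u - 4)*(u + 1)*(u^2 + 2*u + 1) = (u - 4)*(u + 1)^2*(u + 1)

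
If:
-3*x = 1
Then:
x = -1/3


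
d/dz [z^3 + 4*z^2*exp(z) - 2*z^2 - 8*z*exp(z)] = 4*z^2*exp(z) + 3*z^2 - 4*z - 8*exp(z)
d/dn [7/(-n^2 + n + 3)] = 7*(2*n - 1)/(-n^2 + n + 3)^2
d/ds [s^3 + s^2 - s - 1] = 3*s^2 + 2*s - 1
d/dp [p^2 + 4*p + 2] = 2*p + 4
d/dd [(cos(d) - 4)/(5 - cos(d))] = -sin(d)/(cos(d) - 5)^2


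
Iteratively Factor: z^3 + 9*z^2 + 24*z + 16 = (z + 4)*(z^2 + 5*z + 4) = (z + 4)^2*(z + 1)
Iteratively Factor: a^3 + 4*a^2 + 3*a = (a + 3)*(a^2 + a) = a*(a + 3)*(a + 1)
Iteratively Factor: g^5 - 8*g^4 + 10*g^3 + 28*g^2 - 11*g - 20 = (g - 5)*(g^4 - 3*g^3 - 5*g^2 + 3*g + 4) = (g - 5)*(g + 1)*(g^3 - 4*g^2 - g + 4) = (g - 5)*(g + 1)^2*(g^2 - 5*g + 4) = (g - 5)*(g - 4)*(g + 1)^2*(g - 1)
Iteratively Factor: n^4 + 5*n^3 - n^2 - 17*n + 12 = (n - 1)*(n^3 + 6*n^2 + 5*n - 12) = (n - 1)*(n + 4)*(n^2 + 2*n - 3) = (n - 1)*(n + 3)*(n + 4)*(n - 1)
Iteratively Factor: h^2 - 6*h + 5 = (h - 5)*(h - 1)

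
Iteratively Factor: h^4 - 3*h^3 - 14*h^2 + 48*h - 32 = (h + 4)*(h^3 - 7*h^2 + 14*h - 8) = (h - 4)*(h + 4)*(h^2 - 3*h + 2) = (h - 4)*(h - 1)*(h + 4)*(h - 2)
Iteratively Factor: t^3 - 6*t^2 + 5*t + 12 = (t + 1)*(t^2 - 7*t + 12) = (t - 3)*(t + 1)*(t - 4)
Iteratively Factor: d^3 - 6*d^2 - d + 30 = (d - 3)*(d^2 - 3*d - 10) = (d - 3)*(d + 2)*(d - 5)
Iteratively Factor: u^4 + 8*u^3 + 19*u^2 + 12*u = (u + 4)*(u^3 + 4*u^2 + 3*u) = (u + 3)*(u + 4)*(u^2 + u) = u*(u + 3)*(u + 4)*(u + 1)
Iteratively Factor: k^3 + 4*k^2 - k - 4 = (k - 1)*(k^2 + 5*k + 4) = (k - 1)*(k + 1)*(k + 4)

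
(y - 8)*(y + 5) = y^2 - 3*y - 40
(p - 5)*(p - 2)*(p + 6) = p^3 - p^2 - 32*p + 60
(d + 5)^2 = d^2 + 10*d + 25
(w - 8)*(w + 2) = w^2 - 6*w - 16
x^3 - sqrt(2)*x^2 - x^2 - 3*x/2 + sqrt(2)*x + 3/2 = (x - 1)*(x - 3*sqrt(2)/2)*(x + sqrt(2)/2)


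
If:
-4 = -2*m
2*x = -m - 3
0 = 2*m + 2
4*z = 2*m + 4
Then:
No Solution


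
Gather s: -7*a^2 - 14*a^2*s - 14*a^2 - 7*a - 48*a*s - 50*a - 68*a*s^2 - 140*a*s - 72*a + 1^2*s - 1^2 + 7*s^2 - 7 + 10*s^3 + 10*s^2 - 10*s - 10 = -21*a^2 - 129*a + 10*s^3 + s^2*(17 - 68*a) + s*(-14*a^2 - 188*a - 9) - 18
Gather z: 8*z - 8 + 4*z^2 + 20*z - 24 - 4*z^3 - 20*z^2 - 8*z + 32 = -4*z^3 - 16*z^2 + 20*z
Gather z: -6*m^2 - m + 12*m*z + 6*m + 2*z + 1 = -6*m^2 + 5*m + z*(12*m + 2) + 1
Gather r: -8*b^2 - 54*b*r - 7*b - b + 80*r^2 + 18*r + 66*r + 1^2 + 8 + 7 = -8*b^2 - 8*b + 80*r^2 + r*(84 - 54*b) + 16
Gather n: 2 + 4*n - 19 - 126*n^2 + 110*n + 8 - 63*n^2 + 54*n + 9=-189*n^2 + 168*n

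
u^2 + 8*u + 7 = (u + 1)*(u + 7)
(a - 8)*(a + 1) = a^2 - 7*a - 8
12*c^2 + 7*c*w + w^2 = (3*c + w)*(4*c + w)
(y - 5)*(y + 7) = y^2 + 2*y - 35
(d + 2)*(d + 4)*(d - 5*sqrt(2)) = d^3 - 5*sqrt(2)*d^2 + 6*d^2 - 30*sqrt(2)*d + 8*d - 40*sqrt(2)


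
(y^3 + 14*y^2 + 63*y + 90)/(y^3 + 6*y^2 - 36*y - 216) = (y^2 + 8*y + 15)/(y^2 - 36)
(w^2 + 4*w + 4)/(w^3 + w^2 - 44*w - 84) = (w + 2)/(w^2 - w - 42)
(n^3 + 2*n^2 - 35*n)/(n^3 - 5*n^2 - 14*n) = (-n^2 - 2*n + 35)/(-n^2 + 5*n + 14)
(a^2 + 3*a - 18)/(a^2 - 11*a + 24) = (a + 6)/(a - 8)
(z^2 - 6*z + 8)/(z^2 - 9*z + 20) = (z - 2)/(z - 5)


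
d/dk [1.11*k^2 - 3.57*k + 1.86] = 2.22*k - 3.57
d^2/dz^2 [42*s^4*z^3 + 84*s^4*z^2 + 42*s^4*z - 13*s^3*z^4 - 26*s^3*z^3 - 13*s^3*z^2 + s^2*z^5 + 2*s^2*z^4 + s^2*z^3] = s^2*(252*s^2*z + 168*s^2 - 156*s*z^2 - 156*s*z - 26*s + 20*z^3 + 24*z^2 + 6*z)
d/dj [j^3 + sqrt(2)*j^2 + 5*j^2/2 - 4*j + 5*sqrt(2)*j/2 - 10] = 3*j^2 + 2*sqrt(2)*j + 5*j - 4 + 5*sqrt(2)/2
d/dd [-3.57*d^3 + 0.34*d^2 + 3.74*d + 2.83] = -10.71*d^2 + 0.68*d + 3.74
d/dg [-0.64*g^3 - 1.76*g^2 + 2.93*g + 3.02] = -1.92*g^2 - 3.52*g + 2.93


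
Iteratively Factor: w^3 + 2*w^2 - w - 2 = (w + 1)*(w^2 + w - 2) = (w - 1)*(w + 1)*(w + 2)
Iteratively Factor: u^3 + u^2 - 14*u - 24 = (u - 4)*(u^2 + 5*u + 6) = (u - 4)*(u + 3)*(u + 2)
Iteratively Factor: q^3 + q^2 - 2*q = (q)*(q^2 + q - 2) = q*(q - 1)*(q + 2)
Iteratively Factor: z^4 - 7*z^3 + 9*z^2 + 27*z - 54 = (z + 2)*(z^3 - 9*z^2 + 27*z - 27) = (z - 3)*(z + 2)*(z^2 - 6*z + 9) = (z - 3)^2*(z + 2)*(z - 3)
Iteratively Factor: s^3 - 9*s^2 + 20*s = (s)*(s^2 - 9*s + 20) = s*(s - 5)*(s - 4)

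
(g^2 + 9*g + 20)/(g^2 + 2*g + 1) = (g^2 + 9*g + 20)/(g^2 + 2*g + 1)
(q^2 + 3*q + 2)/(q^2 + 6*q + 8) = (q + 1)/(q + 4)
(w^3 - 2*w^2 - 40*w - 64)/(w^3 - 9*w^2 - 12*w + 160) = (w + 2)/(w - 5)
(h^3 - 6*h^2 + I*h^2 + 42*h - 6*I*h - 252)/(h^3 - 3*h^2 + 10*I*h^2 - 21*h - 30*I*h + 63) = (h^2 - 6*h*(1 + I) + 36*I)/(h^2 + 3*h*(-1 + I) - 9*I)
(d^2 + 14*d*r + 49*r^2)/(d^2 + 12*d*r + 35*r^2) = (d + 7*r)/(d + 5*r)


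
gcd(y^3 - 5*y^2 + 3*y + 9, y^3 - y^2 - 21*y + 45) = y^2 - 6*y + 9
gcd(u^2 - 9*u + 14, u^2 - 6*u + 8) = u - 2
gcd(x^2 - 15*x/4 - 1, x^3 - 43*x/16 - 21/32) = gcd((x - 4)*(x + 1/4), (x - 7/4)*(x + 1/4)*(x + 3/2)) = x + 1/4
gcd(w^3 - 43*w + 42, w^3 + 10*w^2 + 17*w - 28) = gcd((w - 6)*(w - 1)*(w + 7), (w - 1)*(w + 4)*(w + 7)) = w^2 + 6*w - 7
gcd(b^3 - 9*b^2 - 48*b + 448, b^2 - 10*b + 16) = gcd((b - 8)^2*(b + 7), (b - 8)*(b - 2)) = b - 8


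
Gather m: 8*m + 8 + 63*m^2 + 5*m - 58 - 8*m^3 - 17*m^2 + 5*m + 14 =-8*m^3 + 46*m^2 + 18*m - 36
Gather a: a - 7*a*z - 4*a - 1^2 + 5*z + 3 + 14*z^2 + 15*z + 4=a*(-7*z - 3) + 14*z^2 + 20*z + 6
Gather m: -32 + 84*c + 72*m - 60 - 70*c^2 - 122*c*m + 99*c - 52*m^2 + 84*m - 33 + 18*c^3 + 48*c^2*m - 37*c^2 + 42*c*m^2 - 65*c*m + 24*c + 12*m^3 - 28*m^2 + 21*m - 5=18*c^3 - 107*c^2 + 207*c + 12*m^3 + m^2*(42*c - 80) + m*(48*c^2 - 187*c + 177) - 130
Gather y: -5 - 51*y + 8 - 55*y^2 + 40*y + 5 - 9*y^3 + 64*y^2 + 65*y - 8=-9*y^3 + 9*y^2 + 54*y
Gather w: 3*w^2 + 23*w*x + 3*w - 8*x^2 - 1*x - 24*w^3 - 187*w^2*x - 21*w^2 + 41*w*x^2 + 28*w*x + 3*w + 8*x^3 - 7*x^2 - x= -24*w^3 + w^2*(-187*x - 18) + w*(41*x^2 + 51*x + 6) + 8*x^3 - 15*x^2 - 2*x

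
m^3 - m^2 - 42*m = m*(m - 7)*(m + 6)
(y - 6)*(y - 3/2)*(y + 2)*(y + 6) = y^4 + y^3/2 - 39*y^2 - 18*y + 108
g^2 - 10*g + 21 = (g - 7)*(g - 3)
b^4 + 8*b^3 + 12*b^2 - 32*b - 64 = (b - 2)*(b + 2)*(b + 4)^2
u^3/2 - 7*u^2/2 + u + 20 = (u/2 + 1)*(u - 5)*(u - 4)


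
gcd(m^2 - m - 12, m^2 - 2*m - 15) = m + 3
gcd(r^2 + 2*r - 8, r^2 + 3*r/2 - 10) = r + 4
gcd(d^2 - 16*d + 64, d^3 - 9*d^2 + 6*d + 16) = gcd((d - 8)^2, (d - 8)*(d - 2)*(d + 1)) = d - 8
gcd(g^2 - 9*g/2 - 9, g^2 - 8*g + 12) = g - 6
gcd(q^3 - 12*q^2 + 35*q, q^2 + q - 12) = 1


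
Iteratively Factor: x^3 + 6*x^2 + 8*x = (x + 2)*(x^2 + 4*x) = x*(x + 2)*(x + 4)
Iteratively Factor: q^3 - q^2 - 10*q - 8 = (q - 4)*(q^2 + 3*q + 2) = (q - 4)*(q + 2)*(q + 1)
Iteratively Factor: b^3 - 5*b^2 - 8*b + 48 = (b - 4)*(b^2 - b - 12) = (b - 4)^2*(b + 3)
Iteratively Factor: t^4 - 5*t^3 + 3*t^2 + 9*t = (t - 3)*(t^3 - 2*t^2 - 3*t) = (t - 3)*(t + 1)*(t^2 - 3*t) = t*(t - 3)*(t + 1)*(t - 3)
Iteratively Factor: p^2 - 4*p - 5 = (p - 5)*(p + 1)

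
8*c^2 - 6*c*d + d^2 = (-4*c + d)*(-2*c + d)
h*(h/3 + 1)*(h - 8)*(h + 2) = h^4/3 - h^3 - 34*h^2/3 - 16*h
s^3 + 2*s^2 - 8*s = s*(s - 2)*(s + 4)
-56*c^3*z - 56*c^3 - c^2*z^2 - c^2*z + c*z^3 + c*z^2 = (-8*c + z)*(7*c + z)*(c*z + c)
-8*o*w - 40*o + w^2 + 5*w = (-8*o + w)*(w + 5)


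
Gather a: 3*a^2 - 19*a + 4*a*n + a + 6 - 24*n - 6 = 3*a^2 + a*(4*n - 18) - 24*n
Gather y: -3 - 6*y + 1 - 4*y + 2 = -10*y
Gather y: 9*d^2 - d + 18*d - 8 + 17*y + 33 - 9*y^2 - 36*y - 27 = 9*d^2 + 17*d - 9*y^2 - 19*y - 2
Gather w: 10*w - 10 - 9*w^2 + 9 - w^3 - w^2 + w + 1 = -w^3 - 10*w^2 + 11*w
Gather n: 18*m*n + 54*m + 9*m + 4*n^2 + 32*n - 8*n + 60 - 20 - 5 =63*m + 4*n^2 + n*(18*m + 24) + 35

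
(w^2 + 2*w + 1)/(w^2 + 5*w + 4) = (w + 1)/(w + 4)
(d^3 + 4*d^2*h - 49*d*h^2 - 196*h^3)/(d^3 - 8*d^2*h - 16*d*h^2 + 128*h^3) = (d^2 - 49*h^2)/(d^2 - 12*d*h + 32*h^2)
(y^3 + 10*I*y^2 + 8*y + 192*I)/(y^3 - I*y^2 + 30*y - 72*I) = (y + 8*I)/(y - 3*I)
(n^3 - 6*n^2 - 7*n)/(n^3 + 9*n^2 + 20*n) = (n^2 - 6*n - 7)/(n^2 + 9*n + 20)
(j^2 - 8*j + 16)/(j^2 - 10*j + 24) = (j - 4)/(j - 6)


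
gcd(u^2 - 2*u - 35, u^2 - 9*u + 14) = u - 7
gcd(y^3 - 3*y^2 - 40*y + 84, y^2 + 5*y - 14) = y - 2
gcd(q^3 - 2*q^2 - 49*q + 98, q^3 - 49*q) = q^2 - 49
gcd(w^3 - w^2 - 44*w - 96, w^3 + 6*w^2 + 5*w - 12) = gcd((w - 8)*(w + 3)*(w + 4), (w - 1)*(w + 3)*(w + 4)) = w^2 + 7*w + 12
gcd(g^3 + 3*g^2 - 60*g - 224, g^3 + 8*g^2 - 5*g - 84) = g^2 + 11*g + 28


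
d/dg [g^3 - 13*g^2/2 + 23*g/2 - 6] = 3*g^2 - 13*g + 23/2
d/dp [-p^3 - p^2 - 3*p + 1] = -3*p^2 - 2*p - 3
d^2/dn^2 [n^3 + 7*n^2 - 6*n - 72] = 6*n + 14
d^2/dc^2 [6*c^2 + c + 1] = 12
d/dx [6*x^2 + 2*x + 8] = 12*x + 2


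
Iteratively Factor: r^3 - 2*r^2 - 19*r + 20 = (r - 1)*(r^2 - r - 20) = (r - 1)*(r + 4)*(r - 5)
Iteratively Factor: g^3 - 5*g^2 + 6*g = (g - 3)*(g^2 - 2*g) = (g - 3)*(g - 2)*(g)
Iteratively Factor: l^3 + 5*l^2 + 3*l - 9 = (l + 3)*(l^2 + 2*l - 3) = (l + 3)^2*(l - 1)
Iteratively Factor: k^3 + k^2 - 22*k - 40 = (k - 5)*(k^2 + 6*k + 8) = (k - 5)*(k + 4)*(k + 2)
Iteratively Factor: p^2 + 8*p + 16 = (p + 4)*(p + 4)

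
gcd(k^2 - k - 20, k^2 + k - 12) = k + 4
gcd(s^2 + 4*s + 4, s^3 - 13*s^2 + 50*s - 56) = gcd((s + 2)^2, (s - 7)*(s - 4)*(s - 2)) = 1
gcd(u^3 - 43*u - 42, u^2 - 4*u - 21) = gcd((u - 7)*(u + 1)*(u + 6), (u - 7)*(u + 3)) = u - 7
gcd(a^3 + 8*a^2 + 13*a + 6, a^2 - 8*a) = 1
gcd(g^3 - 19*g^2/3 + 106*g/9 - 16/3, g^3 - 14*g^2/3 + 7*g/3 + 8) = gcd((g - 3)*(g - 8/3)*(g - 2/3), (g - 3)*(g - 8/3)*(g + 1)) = g^2 - 17*g/3 + 8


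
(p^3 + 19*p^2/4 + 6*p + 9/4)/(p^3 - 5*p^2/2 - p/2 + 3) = (4*p^2 + 15*p + 9)/(2*(2*p^2 - 7*p + 6))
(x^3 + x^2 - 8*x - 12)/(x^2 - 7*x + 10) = (x^3 + x^2 - 8*x - 12)/(x^2 - 7*x + 10)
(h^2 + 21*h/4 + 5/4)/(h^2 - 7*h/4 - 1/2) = (h + 5)/(h - 2)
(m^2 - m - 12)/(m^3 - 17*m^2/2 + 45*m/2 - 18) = 2*(m + 3)/(2*m^2 - 9*m + 9)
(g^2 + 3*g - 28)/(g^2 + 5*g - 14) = (g - 4)/(g - 2)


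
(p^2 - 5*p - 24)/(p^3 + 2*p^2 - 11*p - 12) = (p^2 - 5*p - 24)/(p^3 + 2*p^2 - 11*p - 12)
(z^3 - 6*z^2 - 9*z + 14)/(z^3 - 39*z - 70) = (z - 1)/(z + 5)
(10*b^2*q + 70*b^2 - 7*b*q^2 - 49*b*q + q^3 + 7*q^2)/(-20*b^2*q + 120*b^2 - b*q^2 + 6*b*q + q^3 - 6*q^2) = (-2*b*q - 14*b + q^2 + 7*q)/(4*b*q - 24*b + q^2 - 6*q)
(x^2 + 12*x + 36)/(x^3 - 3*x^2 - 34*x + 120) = (x + 6)/(x^2 - 9*x + 20)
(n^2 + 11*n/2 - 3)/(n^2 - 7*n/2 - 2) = (-2*n^2 - 11*n + 6)/(-2*n^2 + 7*n + 4)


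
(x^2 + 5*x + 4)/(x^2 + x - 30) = (x^2 + 5*x + 4)/(x^2 + x - 30)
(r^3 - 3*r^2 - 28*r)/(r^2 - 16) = r*(r - 7)/(r - 4)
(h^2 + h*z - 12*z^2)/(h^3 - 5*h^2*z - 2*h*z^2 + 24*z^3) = (-h - 4*z)/(-h^2 + 2*h*z + 8*z^2)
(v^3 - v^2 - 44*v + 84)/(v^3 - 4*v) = (v^2 + v - 42)/(v*(v + 2))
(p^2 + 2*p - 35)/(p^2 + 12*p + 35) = (p - 5)/(p + 5)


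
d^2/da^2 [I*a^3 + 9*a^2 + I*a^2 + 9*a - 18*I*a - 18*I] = 6*I*a + 18 + 2*I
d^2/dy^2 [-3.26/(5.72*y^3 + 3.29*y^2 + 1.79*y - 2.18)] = ((111.8832*y + 21.4508)*(5.72*y^3 + 3.29*y^2 + 1.79*y - 2.18) - 3.26*(17.16*y^2 + 6.58*y + 1.79)*(34.32*y^2 + 13.16*y + 3.58))/(5.72*y^3 + 3.29*y^2 + 1.79*y - 2.18)^3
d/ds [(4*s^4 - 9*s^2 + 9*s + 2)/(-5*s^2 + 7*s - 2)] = 2*(-20*s^5 + 42*s^4 - 16*s^3 - 9*s^2 + 28*s - 16)/(25*s^4 - 70*s^3 + 69*s^2 - 28*s + 4)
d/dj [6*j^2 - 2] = 12*j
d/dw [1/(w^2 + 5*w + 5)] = (-2*w - 5)/(w^2 + 5*w + 5)^2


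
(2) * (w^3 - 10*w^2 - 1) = 2*w^3 - 20*w^2 - 2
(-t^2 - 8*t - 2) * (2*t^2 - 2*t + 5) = -2*t^4 - 14*t^3 + 7*t^2 - 36*t - 10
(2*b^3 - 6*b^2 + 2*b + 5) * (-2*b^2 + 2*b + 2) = -4*b^5 + 16*b^4 - 12*b^3 - 18*b^2 + 14*b + 10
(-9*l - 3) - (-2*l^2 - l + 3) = 2*l^2 - 8*l - 6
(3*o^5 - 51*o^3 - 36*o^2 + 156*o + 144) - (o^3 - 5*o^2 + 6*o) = 3*o^5 - 52*o^3 - 31*o^2 + 150*o + 144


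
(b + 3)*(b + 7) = b^2 + 10*b + 21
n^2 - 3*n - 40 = (n - 8)*(n + 5)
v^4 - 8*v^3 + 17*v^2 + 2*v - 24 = (v - 4)*(v - 3)*(v - 2)*(v + 1)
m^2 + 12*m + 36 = (m + 6)^2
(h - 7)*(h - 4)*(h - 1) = h^3 - 12*h^2 + 39*h - 28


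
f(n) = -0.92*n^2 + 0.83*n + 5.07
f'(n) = 0.83 - 1.84*n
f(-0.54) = 4.35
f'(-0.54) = 1.82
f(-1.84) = 0.43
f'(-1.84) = 4.22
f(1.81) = 3.56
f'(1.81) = -2.50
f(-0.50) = 4.42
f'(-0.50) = 1.75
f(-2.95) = -5.38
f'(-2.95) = 6.26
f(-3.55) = -9.47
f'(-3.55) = 7.36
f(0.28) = 5.23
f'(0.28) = 0.31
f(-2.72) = -3.99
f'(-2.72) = 5.83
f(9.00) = -61.98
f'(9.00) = -15.73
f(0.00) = 5.07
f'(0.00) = 0.83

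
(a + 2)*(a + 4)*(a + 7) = a^3 + 13*a^2 + 50*a + 56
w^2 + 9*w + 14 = (w + 2)*(w + 7)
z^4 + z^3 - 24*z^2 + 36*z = z*(z - 3)*(z - 2)*(z + 6)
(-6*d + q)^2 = 36*d^2 - 12*d*q + q^2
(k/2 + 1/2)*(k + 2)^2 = k^3/2 + 5*k^2/2 + 4*k + 2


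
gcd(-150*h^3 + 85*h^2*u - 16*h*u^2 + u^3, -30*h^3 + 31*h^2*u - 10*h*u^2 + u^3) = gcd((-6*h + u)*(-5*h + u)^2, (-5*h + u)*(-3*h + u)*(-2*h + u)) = -5*h + u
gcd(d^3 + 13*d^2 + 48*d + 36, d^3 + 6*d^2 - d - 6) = d^2 + 7*d + 6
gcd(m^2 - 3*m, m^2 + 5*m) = m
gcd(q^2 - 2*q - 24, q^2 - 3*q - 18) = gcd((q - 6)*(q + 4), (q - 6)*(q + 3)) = q - 6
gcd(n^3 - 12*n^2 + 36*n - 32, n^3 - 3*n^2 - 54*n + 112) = n^2 - 10*n + 16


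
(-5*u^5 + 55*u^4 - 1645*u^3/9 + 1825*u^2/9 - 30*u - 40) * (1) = -5*u^5 + 55*u^4 - 1645*u^3/9 + 1825*u^2/9 - 30*u - 40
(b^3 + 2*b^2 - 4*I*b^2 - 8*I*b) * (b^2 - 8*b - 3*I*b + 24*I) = b^5 - 6*b^4 - 7*I*b^4 - 28*b^3 + 42*I*b^3 + 72*b^2 + 112*I*b^2 + 192*b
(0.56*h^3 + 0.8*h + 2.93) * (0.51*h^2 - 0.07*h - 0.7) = 0.2856*h^5 - 0.0392*h^4 + 0.016*h^3 + 1.4383*h^2 - 0.7651*h - 2.051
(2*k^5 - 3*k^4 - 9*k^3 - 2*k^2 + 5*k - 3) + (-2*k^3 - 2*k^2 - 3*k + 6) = 2*k^5 - 3*k^4 - 11*k^3 - 4*k^2 + 2*k + 3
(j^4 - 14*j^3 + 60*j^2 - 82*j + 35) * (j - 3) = j^5 - 17*j^4 + 102*j^3 - 262*j^2 + 281*j - 105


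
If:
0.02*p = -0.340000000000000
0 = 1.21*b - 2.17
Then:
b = 1.79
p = -17.00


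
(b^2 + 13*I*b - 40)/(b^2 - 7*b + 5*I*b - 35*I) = (b + 8*I)/(b - 7)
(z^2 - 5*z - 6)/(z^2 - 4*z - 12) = (z + 1)/(z + 2)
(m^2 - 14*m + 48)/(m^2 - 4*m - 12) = (m - 8)/(m + 2)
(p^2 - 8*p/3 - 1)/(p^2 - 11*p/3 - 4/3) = (p - 3)/(p - 4)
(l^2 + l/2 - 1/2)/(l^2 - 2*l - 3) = (l - 1/2)/(l - 3)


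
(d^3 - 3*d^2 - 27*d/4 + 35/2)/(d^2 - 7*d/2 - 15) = (d^2 - 11*d/2 + 7)/(d - 6)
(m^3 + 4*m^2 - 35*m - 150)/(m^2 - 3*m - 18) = (m^2 + 10*m + 25)/(m + 3)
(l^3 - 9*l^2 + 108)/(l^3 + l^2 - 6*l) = (l^2 - 12*l + 36)/(l*(l - 2))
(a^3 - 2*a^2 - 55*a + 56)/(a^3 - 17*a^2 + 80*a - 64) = (a + 7)/(a - 8)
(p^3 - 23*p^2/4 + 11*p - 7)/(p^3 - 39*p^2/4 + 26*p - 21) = (p - 2)/(p - 6)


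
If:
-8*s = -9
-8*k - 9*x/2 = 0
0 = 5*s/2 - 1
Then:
No Solution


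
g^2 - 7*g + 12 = (g - 4)*(g - 3)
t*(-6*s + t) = -6*s*t + t^2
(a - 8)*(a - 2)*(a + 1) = a^3 - 9*a^2 + 6*a + 16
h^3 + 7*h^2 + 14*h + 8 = (h + 1)*(h + 2)*(h + 4)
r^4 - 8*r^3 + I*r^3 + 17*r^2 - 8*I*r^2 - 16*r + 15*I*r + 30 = (r - 5)*(r - 3)*(r - I)*(r + 2*I)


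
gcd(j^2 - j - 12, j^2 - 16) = j - 4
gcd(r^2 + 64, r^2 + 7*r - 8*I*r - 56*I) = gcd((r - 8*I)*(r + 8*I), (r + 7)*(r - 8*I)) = r - 8*I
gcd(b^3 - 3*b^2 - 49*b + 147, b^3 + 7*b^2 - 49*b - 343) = b^2 - 49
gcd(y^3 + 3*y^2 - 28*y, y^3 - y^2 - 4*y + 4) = 1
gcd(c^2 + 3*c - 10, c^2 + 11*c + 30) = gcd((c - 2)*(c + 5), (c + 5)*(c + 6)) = c + 5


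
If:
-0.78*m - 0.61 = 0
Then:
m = -0.78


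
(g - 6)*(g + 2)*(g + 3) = g^3 - g^2 - 24*g - 36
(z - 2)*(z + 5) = z^2 + 3*z - 10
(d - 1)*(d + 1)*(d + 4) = d^3 + 4*d^2 - d - 4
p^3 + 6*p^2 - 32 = (p - 2)*(p + 4)^2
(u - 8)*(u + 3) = u^2 - 5*u - 24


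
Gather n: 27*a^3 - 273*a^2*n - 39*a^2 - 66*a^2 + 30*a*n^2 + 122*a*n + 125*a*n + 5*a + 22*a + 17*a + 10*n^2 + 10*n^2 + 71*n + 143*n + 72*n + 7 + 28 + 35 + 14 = 27*a^3 - 105*a^2 + 44*a + n^2*(30*a + 20) + n*(-273*a^2 + 247*a + 286) + 84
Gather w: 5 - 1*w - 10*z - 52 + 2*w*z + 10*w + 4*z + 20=w*(2*z + 9) - 6*z - 27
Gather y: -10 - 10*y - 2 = -10*y - 12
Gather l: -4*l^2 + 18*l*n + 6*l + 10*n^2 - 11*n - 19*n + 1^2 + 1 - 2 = -4*l^2 + l*(18*n + 6) + 10*n^2 - 30*n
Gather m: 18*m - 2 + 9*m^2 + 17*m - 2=9*m^2 + 35*m - 4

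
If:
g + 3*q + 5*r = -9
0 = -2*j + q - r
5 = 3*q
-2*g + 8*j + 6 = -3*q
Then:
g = 433/18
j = 167/36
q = 5/3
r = -137/18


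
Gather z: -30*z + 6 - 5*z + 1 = 7 - 35*z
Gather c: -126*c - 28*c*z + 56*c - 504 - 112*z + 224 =c*(-28*z - 70) - 112*z - 280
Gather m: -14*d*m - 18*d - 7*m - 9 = -18*d + m*(-14*d - 7) - 9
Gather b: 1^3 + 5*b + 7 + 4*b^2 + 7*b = 4*b^2 + 12*b + 8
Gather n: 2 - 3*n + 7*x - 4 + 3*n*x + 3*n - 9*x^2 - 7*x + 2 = 3*n*x - 9*x^2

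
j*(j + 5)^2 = j^3 + 10*j^2 + 25*j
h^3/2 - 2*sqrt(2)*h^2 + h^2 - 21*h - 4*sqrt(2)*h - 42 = (h/2 + 1)*(h - 7*sqrt(2))*(h + 3*sqrt(2))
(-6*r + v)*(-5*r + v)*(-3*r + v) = -90*r^3 + 63*r^2*v - 14*r*v^2 + v^3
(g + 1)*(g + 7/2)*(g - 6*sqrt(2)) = g^3 - 6*sqrt(2)*g^2 + 9*g^2/2 - 27*sqrt(2)*g + 7*g/2 - 21*sqrt(2)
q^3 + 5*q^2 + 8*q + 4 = (q + 1)*(q + 2)^2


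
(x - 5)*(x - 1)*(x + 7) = x^3 + x^2 - 37*x + 35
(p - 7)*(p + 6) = p^2 - p - 42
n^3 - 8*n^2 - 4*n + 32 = (n - 8)*(n - 2)*(n + 2)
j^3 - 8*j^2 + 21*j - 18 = (j - 3)^2*(j - 2)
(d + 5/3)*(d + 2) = d^2 + 11*d/3 + 10/3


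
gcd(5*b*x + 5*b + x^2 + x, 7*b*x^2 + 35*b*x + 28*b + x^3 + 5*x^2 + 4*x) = x + 1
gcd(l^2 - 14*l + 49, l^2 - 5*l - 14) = l - 7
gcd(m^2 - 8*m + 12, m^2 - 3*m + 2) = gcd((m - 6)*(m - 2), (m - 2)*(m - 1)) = m - 2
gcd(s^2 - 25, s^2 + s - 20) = s + 5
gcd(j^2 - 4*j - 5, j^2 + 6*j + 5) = j + 1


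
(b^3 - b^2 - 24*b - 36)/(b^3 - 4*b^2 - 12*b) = (b + 3)/b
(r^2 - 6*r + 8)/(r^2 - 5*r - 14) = (-r^2 + 6*r - 8)/(-r^2 + 5*r + 14)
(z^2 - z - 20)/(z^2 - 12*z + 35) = (z + 4)/(z - 7)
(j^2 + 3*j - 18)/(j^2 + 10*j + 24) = (j - 3)/(j + 4)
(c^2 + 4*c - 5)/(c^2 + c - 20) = (c - 1)/(c - 4)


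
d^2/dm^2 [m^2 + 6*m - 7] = 2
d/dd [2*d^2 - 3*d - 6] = 4*d - 3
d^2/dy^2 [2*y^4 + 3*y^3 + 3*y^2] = 24*y^2 + 18*y + 6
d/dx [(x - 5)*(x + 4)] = 2*x - 1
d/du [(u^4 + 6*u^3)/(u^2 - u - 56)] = u^2*(-u*(u + 6)*(2*u - 1) + 2*(-2*u - 9)*(-u^2 + u + 56))/(-u^2 + u + 56)^2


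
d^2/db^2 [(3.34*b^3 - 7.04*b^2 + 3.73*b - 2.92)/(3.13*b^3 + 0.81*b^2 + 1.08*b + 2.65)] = (1.13686837721616e-13*b^7 - 154.876156*b^6 + 151.511406*b^5 - 476.198826*b^4 + 684.503542*b^3 - 293.95866*b^2 + 222.685374*b - 114.503536)/(30.664297*b^9 + 23.806467*b^8 + 37.902735*b^7 + 94.84554*b^6 + 53.38953*b^5 + 61.798707*b^4 + 81.110307*b^3 + 26.337555*b^2 + 22.7529*b + 18.609625)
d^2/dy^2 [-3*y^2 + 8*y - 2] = -6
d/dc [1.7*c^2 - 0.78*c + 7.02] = 3.4*c - 0.78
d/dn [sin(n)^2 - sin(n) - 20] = sin(2*n) - cos(n)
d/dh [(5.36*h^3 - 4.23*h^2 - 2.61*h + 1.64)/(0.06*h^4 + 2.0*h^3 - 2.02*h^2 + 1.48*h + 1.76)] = (-0.3216*h^6 + 0.5076*h^5 - 1.8974*h^4 + 25.912*h^3 + 6.9282*h^2 - 8.264*h - 7.0208)/(0.0036*h^8 + 0.24*h^7 + 3.7576*h^6 - 7.9024*h^5 + 10.2116*h^4 + 1.0608*h^3 - 4.92*h^2 + 5.2096*h + 3.0976)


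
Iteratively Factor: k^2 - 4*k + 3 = (k - 3)*(k - 1)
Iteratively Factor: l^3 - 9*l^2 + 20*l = (l)*(l^2 - 9*l + 20) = l*(l - 5)*(l - 4)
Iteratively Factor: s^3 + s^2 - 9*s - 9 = (s + 1)*(s^2 - 9) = (s + 1)*(s + 3)*(s - 3)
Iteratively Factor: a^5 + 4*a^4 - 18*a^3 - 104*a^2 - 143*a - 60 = (a + 1)*(a^4 + 3*a^3 - 21*a^2 - 83*a - 60) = (a - 5)*(a + 1)*(a^3 + 8*a^2 + 19*a + 12) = (a - 5)*(a + 1)*(a + 3)*(a^2 + 5*a + 4) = (a - 5)*(a + 1)^2*(a + 3)*(a + 4)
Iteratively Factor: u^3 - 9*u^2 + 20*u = (u - 4)*(u^2 - 5*u) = (u - 5)*(u - 4)*(u)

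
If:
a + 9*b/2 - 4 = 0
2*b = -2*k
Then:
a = 9*k/2 + 4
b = -k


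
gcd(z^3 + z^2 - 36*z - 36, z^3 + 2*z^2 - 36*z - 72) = z^2 - 36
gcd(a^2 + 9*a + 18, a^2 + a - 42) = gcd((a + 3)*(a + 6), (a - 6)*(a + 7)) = 1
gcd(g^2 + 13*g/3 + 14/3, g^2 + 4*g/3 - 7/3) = g + 7/3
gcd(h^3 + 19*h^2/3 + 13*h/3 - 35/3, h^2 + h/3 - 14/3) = h + 7/3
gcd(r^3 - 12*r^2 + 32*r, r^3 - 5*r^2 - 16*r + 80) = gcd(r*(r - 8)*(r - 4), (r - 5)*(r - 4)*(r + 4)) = r - 4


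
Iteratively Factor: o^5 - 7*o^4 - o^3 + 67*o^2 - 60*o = (o - 1)*(o^4 - 6*o^3 - 7*o^2 + 60*o) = o*(o - 1)*(o^3 - 6*o^2 - 7*o + 60) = o*(o - 1)*(o + 3)*(o^2 - 9*o + 20) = o*(o - 5)*(o - 1)*(o + 3)*(o - 4)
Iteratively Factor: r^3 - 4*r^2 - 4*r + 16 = (r + 2)*(r^2 - 6*r + 8) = (r - 4)*(r + 2)*(r - 2)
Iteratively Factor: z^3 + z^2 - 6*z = (z)*(z^2 + z - 6) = z*(z - 2)*(z + 3)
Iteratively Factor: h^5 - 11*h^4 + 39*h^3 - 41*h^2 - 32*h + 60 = (h - 2)*(h^4 - 9*h^3 + 21*h^2 + h - 30) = (h - 5)*(h - 2)*(h^3 - 4*h^2 + h + 6) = (h - 5)*(h - 2)*(h + 1)*(h^2 - 5*h + 6) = (h - 5)*(h - 2)^2*(h + 1)*(h - 3)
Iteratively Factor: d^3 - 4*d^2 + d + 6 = (d + 1)*(d^2 - 5*d + 6) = (d - 3)*(d + 1)*(d - 2)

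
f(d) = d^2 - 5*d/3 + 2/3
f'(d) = 2*d - 5/3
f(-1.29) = 4.48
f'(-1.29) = -4.25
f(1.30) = 0.19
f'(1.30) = 0.93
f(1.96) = 1.24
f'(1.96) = 2.25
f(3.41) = 6.61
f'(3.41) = 5.15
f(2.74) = 3.61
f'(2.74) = 3.81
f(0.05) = 0.59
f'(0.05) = -1.57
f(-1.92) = 7.55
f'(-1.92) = -5.51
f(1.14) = 0.07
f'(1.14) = 0.61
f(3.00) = 4.67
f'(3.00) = 4.33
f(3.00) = 4.67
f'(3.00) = 4.33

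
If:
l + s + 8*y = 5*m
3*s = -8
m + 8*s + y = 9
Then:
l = 463/3 - 13*y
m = 91/3 - y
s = -8/3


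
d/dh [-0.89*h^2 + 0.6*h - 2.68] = 0.6 - 1.78*h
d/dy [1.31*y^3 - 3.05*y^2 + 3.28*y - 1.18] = 3.93*y^2 - 6.1*y + 3.28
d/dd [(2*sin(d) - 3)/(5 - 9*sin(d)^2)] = 2*(9*sin(d)^2 - 27*sin(d) + 5)*cos(d)/(9*sin(d)^2 - 5)^2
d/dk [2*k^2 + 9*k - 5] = 4*k + 9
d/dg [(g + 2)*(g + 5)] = 2*g + 7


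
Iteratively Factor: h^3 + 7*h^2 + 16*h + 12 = (h + 2)*(h^2 + 5*h + 6) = (h + 2)*(h + 3)*(h + 2)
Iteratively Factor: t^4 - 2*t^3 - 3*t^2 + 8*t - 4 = (t - 1)*(t^3 - t^2 - 4*t + 4) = (t - 1)*(t + 2)*(t^2 - 3*t + 2) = (t - 2)*(t - 1)*(t + 2)*(t - 1)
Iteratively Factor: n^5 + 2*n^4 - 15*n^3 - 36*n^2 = (n - 4)*(n^4 + 6*n^3 + 9*n^2) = (n - 4)*(n + 3)*(n^3 + 3*n^2) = n*(n - 4)*(n + 3)*(n^2 + 3*n) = n*(n - 4)*(n + 3)^2*(n)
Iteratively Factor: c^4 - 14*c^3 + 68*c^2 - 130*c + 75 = (c - 5)*(c^3 - 9*c^2 + 23*c - 15) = (c - 5)^2*(c^2 - 4*c + 3) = (c - 5)^2*(c - 1)*(c - 3)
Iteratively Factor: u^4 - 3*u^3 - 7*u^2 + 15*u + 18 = (u - 3)*(u^3 - 7*u - 6) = (u - 3)*(u + 2)*(u^2 - 2*u - 3) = (u - 3)*(u + 1)*(u + 2)*(u - 3)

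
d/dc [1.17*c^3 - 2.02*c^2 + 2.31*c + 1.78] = 3.51*c^2 - 4.04*c + 2.31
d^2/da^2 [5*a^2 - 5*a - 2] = 10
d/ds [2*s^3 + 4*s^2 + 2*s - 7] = 6*s^2 + 8*s + 2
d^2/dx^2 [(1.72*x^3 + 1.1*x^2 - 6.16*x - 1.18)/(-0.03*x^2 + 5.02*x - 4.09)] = (-1.73472347597681e-18*x^5 - 86.58752*x^3 + 212.704368*x^2 - 178.235232*x + 275.333328)/(2.7e-5*x^6 - 0.013554*x^5 + 2.279079*x^4 - 130.201732*x^3 + 310.714437*x^2 - 251.925186*x + 68.417929)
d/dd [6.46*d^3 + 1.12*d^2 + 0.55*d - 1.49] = 19.38*d^2 + 2.24*d + 0.55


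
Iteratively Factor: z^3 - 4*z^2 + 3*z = (z - 1)*(z^2 - 3*z) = (z - 3)*(z - 1)*(z)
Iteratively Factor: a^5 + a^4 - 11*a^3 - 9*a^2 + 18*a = (a + 3)*(a^4 - 2*a^3 - 5*a^2 + 6*a) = (a - 3)*(a + 3)*(a^3 + a^2 - 2*a) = (a - 3)*(a - 1)*(a + 3)*(a^2 + 2*a) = a*(a - 3)*(a - 1)*(a + 3)*(a + 2)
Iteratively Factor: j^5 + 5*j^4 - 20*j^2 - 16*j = (j + 2)*(j^4 + 3*j^3 - 6*j^2 - 8*j) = (j + 2)*(j + 4)*(j^3 - j^2 - 2*j) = (j + 1)*(j + 2)*(j + 4)*(j^2 - 2*j) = (j - 2)*(j + 1)*(j + 2)*(j + 4)*(j)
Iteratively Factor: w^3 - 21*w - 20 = (w + 4)*(w^2 - 4*w - 5) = (w - 5)*(w + 4)*(w + 1)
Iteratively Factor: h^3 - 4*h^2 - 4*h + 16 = (h - 2)*(h^2 - 2*h - 8) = (h - 4)*(h - 2)*(h + 2)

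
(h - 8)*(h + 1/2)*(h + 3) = h^3 - 9*h^2/2 - 53*h/2 - 12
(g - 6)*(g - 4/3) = g^2 - 22*g/3 + 8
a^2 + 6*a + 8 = (a + 2)*(a + 4)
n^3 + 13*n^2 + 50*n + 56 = (n + 2)*(n + 4)*(n + 7)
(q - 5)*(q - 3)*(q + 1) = q^3 - 7*q^2 + 7*q + 15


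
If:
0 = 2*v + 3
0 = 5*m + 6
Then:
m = -6/5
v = -3/2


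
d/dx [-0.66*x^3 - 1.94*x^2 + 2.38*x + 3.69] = -1.98*x^2 - 3.88*x + 2.38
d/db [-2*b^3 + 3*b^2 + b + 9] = -6*b^2 + 6*b + 1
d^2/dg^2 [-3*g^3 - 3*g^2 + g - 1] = -18*g - 6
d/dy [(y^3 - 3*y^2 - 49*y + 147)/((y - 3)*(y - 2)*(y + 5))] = 3*(y^2 + 26*y + 49)/(y^4 + 6*y^3 - 11*y^2 - 60*y + 100)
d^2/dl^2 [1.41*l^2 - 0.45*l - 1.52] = 2.82000000000000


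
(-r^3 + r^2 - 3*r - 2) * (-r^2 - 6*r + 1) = r^5 + 5*r^4 - 4*r^3 + 21*r^2 + 9*r - 2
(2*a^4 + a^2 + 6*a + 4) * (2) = 4*a^4 + 2*a^2 + 12*a + 8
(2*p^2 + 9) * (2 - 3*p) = -6*p^3 + 4*p^2 - 27*p + 18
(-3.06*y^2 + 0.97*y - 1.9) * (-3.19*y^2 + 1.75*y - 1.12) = 9.7614*y^4 - 8.4493*y^3 + 11.1857*y^2 - 4.4114*y + 2.128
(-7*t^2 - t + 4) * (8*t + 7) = -56*t^3 - 57*t^2 + 25*t + 28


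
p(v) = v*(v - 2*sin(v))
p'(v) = v*(1 - 2*cos(v)) + v - 2*sin(v) = -2*v*cos(v) + 2*v - 2*sin(v)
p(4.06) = 22.94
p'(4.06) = 14.64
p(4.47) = 28.66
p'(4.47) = 13.03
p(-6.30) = 39.48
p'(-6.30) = 0.03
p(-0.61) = -0.33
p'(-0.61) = 0.93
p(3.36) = 12.75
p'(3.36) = 13.71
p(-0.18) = -0.03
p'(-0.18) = 0.35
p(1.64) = -0.58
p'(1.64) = 1.51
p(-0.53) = -0.25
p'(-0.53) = 0.87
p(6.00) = 39.35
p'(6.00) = 1.04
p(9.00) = 73.58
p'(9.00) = 33.58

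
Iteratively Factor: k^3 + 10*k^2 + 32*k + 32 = (k + 4)*(k^2 + 6*k + 8) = (k + 2)*(k + 4)*(k + 4)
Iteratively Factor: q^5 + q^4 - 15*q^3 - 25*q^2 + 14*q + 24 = (q + 3)*(q^4 - 2*q^3 - 9*q^2 + 2*q + 8) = (q + 2)*(q + 3)*(q^3 - 4*q^2 - q + 4) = (q - 1)*(q + 2)*(q + 3)*(q^2 - 3*q - 4) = (q - 1)*(q + 1)*(q + 2)*(q + 3)*(q - 4)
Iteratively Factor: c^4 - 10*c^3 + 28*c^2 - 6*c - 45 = (c - 5)*(c^3 - 5*c^2 + 3*c + 9) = (c - 5)*(c - 3)*(c^2 - 2*c - 3) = (c - 5)*(c - 3)*(c + 1)*(c - 3)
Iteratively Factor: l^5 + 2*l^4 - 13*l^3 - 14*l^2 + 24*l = (l + 2)*(l^4 - 13*l^2 + 12*l) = (l - 1)*(l + 2)*(l^3 + l^2 - 12*l) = (l - 3)*(l - 1)*(l + 2)*(l^2 + 4*l) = l*(l - 3)*(l - 1)*(l + 2)*(l + 4)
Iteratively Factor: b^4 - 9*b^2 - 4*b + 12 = (b - 1)*(b^3 + b^2 - 8*b - 12) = (b - 1)*(b + 2)*(b^2 - b - 6) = (b - 1)*(b + 2)^2*(b - 3)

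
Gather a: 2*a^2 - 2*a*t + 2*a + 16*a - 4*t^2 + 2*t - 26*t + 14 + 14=2*a^2 + a*(18 - 2*t) - 4*t^2 - 24*t + 28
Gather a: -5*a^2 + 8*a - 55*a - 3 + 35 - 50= -5*a^2 - 47*a - 18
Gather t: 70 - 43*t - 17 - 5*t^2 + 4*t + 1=-5*t^2 - 39*t + 54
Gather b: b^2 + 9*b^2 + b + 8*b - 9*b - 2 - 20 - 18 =10*b^2 - 40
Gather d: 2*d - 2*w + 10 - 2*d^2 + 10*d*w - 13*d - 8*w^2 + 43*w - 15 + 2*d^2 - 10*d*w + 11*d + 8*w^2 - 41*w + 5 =0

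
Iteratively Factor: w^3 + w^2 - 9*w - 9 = (w - 3)*(w^2 + 4*w + 3) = (w - 3)*(w + 1)*(w + 3)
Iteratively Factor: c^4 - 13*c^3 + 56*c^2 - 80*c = (c)*(c^3 - 13*c^2 + 56*c - 80) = c*(c - 4)*(c^2 - 9*c + 20) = c*(c - 4)^2*(c - 5)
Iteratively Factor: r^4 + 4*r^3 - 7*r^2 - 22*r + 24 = (r + 3)*(r^3 + r^2 - 10*r + 8) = (r - 1)*(r + 3)*(r^2 + 2*r - 8) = (r - 2)*(r - 1)*(r + 3)*(r + 4)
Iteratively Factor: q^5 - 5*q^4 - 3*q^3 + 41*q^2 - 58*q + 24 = (q - 2)*(q^4 - 3*q^3 - 9*q^2 + 23*q - 12) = (q - 2)*(q - 1)*(q^3 - 2*q^2 - 11*q + 12) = (q - 4)*(q - 2)*(q - 1)*(q^2 + 2*q - 3) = (q - 4)*(q - 2)*(q - 1)*(q + 3)*(q - 1)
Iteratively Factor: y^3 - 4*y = (y - 2)*(y^2 + 2*y) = y*(y - 2)*(y + 2)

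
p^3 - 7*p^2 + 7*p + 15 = (p - 5)*(p - 3)*(p + 1)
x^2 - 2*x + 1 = (x - 1)^2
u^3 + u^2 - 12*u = u*(u - 3)*(u + 4)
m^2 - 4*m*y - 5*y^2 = (m - 5*y)*(m + y)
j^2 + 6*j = j*(j + 6)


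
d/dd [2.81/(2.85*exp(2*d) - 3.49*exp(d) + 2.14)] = (9.8069 - 16.017*exp(d))*exp(d)/(2.85*exp(2*d) - 3.49*exp(d) + 2.14)^2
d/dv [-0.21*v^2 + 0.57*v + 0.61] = 0.57 - 0.42*v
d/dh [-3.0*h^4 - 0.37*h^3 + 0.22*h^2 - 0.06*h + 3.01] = -12.0*h^3 - 1.11*h^2 + 0.44*h - 0.06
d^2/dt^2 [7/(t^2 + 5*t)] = 14*(-t*(t + 5) + (2*t + 5)^2)/(t^3*(t + 5)^3)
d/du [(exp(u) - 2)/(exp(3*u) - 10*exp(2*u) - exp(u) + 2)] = ((exp(u) - 2)*(-3*exp(2*u) + 20*exp(u) + 1) + exp(3*u) - 10*exp(2*u) - exp(u) + 2)*exp(u)/(exp(3*u) - 10*exp(2*u) - exp(u) + 2)^2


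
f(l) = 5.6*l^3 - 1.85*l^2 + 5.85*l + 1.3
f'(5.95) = 578.60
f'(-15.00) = 3841.35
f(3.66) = 272.49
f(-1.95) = -58.67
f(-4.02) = -415.92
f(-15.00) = -19402.70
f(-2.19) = -79.20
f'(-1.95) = 76.95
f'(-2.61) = 129.95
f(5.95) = 1150.22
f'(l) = 16.8*l^2 - 3.7*l + 5.85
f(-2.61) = -126.14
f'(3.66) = 217.35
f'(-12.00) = 2469.45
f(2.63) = 105.76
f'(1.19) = 25.24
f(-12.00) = -10012.10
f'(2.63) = 112.32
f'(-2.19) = 94.53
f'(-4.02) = 292.22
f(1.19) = 15.08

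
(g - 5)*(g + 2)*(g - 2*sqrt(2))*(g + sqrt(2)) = g^4 - 3*g^3 - sqrt(2)*g^3 - 14*g^2 + 3*sqrt(2)*g^2 + 12*g + 10*sqrt(2)*g + 40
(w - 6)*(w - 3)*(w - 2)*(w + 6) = w^4 - 5*w^3 - 30*w^2 + 180*w - 216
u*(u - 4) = u^2 - 4*u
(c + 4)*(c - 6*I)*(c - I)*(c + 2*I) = c^4 + 4*c^3 - 5*I*c^3 + 8*c^2 - 20*I*c^2 + 32*c - 12*I*c - 48*I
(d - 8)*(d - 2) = d^2 - 10*d + 16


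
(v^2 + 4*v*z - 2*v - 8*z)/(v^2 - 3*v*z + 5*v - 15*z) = (v^2 + 4*v*z - 2*v - 8*z)/(v^2 - 3*v*z + 5*v - 15*z)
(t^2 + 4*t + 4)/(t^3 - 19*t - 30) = (t + 2)/(t^2 - 2*t - 15)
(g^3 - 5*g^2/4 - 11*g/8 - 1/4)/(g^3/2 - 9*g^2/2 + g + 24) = (8*g^3 - 10*g^2 - 11*g - 2)/(4*(g^3 - 9*g^2 + 2*g + 48))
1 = 1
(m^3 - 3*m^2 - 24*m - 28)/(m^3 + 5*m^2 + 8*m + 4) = (m - 7)/(m + 1)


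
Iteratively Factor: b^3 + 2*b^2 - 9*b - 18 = (b - 3)*(b^2 + 5*b + 6) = (b - 3)*(b + 2)*(b + 3)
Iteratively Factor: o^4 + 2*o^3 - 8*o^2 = (o)*(o^3 + 2*o^2 - 8*o) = o*(o - 2)*(o^2 + 4*o) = o*(o - 2)*(o + 4)*(o)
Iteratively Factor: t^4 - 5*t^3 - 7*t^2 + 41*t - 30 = (t - 5)*(t^3 - 7*t + 6) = (t - 5)*(t + 3)*(t^2 - 3*t + 2) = (t - 5)*(t - 1)*(t + 3)*(t - 2)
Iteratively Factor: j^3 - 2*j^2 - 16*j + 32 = (j - 2)*(j^2 - 16) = (j - 2)*(j + 4)*(j - 4)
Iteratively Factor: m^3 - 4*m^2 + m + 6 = (m - 2)*(m^2 - 2*m - 3) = (m - 3)*(m - 2)*(m + 1)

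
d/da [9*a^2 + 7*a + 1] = 18*a + 7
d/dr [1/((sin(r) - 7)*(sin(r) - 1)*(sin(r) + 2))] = 3*(4*sin(r) + cos(r)^2 + 2)*cos(r)/((sin(r) - 7)^2*(sin(r) - 1)^2*(sin(r) + 2)^2)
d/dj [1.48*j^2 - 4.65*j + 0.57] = 2.96*j - 4.65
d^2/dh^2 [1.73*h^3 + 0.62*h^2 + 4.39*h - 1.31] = 10.38*h + 1.24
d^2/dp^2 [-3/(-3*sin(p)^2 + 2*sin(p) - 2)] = 6*(-18*sin(p)^4 + 9*sin(p)^3 + 37*sin(p)^2 - 20*sin(p) - 2)/(3*sin(p)^2 - 2*sin(p) + 2)^3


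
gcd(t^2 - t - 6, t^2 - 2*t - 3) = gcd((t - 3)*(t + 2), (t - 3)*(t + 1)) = t - 3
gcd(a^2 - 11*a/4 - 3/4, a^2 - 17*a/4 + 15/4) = a - 3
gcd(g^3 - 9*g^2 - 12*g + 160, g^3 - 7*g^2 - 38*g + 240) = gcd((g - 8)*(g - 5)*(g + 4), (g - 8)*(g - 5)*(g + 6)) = g^2 - 13*g + 40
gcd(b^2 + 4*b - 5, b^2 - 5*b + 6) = 1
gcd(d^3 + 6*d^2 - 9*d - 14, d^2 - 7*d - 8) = d + 1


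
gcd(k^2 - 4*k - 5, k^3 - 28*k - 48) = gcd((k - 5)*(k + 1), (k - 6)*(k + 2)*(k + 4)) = 1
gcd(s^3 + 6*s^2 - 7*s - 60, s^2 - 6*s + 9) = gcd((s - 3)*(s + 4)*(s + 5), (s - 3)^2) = s - 3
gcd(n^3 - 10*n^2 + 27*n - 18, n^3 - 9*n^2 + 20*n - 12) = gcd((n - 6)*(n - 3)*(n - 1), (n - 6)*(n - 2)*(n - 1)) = n^2 - 7*n + 6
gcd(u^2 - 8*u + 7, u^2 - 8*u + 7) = u^2 - 8*u + 7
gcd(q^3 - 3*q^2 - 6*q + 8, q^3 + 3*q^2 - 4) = q^2 + q - 2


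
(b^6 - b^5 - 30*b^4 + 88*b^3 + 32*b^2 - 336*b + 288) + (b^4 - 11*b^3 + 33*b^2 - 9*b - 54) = b^6 - b^5 - 29*b^4 + 77*b^3 + 65*b^2 - 345*b + 234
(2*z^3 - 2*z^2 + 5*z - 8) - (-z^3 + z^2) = 3*z^3 - 3*z^2 + 5*z - 8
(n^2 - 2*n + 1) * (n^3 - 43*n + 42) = n^5 - 2*n^4 - 42*n^3 + 128*n^2 - 127*n + 42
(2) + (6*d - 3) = 6*d - 1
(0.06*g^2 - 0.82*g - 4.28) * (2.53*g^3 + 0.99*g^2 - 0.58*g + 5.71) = 0.1518*g^5 - 2.0152*g^4 - 11.675*g^3 - 3.419*g^2 - 2.1998*g - 24.4388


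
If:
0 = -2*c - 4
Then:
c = -2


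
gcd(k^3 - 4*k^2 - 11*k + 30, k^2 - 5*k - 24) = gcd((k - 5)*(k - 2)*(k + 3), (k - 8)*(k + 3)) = k + 3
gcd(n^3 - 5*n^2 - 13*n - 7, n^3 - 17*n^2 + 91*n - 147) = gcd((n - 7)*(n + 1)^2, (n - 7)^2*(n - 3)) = n - 7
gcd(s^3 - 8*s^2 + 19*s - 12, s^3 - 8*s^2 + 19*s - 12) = s^3 - 8*s^2 + 19*s - 12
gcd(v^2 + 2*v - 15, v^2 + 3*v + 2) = 1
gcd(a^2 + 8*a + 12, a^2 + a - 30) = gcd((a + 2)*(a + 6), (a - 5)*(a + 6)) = a + 6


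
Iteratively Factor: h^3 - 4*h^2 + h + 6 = (h - 2)*(h^2 - 2*h - 3) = (h - 2)*(h + 1)*(h - 3)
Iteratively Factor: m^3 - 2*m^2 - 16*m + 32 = (m - 4)*(m^2 + 2*m - 8) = (m - 4)*(m + 4)*(m - 2)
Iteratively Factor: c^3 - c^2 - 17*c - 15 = (c + 3)*(c^2 - 4*c - 5) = (c - 5)*(c + 3)*(c + 1)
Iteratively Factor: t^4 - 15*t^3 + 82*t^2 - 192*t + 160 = (t - 4)*(t^3 - 11*t^2 + 38*t - 40) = (t - 5)*(t - 4)*(t^2 - 6*t + 8) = (t - 5)*(t - 4)*(t - 2)*(t - 4)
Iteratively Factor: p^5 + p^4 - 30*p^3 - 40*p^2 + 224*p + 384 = (p - 4)*(p^4 + 5*p^3 - 10*p^2 - 80*p - 96) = (p - 4)^2*(p^3 + 9*p^2 + 26*p + 24) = (p - 4)^2*(p + 3)*(p^2 + 6*p + 8) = (p - 4)^2*(p + 3)*(p + 4)*(p + 2)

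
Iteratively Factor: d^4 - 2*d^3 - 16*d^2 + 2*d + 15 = (d + 1)*(d^3 - 3*d^2 - 13*d + 15) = (d - 1)*(d + 1)*(d^2 - 2*d - 15) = (d - 1)*(d + 1)*(d + 3)*(d - 5)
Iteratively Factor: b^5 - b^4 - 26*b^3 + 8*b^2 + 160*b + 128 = (b + 2)*(b^4 - 3*b^3 - 20*b^2 + 48*b + 64) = (b + 1)*(b + 2)*(b^3 - 4*b^2 - 16*b + 64) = (b - 4)*(b + 1)*(b + 2)*(b^2 - 16) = (b - 4)^2*(b + 1)*(b + 2)*(b + 4)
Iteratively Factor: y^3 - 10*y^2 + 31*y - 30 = (y - 3)*(y^2 - 7*y + 10) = (y - 3)*(y - 2)*(y - 5)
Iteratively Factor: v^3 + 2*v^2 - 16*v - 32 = (v - 4)*(v^2 + 6*v + 8) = (v - 4)*(v + 2)*(v + 4)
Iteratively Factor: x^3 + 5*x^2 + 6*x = (x + 2)*(x^2 + 3*x) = x*(x + 2)*(x + 3)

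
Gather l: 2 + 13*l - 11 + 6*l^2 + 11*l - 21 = 6*l^2 + 24*l - 30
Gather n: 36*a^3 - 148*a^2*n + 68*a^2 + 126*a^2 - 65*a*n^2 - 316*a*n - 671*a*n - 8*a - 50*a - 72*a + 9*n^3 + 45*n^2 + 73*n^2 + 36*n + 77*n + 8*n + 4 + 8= 36*a^3 + 194*a^2 - 130*a + 9*n^3 + n^2*(118 - 65*a) + n*(-148*a^2 - 987*a + 121) + 12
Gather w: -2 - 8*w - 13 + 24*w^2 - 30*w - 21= 24*w^2 - 38*w - 36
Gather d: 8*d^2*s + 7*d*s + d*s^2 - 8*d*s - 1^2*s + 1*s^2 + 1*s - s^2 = 8*d^2*s + d*(s^2 - s)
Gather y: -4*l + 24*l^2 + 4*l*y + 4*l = 24*l^2 + 4*l*y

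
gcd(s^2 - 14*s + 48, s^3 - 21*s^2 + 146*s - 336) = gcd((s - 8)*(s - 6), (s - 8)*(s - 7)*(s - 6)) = s^2 - 14*s + 48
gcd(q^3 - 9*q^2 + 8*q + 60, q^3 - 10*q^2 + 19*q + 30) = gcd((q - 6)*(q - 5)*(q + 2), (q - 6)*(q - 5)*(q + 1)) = q^2 - 11*q + 30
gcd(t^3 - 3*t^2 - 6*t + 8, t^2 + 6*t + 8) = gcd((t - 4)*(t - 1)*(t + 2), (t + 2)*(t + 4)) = t + 2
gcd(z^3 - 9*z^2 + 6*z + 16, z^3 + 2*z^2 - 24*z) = 1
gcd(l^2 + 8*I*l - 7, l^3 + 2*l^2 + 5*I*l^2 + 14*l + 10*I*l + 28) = l + 7*I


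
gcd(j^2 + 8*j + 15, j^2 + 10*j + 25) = j + 5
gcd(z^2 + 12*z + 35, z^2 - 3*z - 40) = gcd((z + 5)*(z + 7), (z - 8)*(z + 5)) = z + 5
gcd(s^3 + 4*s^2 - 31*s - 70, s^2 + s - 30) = s - 5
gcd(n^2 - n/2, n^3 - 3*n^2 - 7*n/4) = n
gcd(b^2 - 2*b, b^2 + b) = b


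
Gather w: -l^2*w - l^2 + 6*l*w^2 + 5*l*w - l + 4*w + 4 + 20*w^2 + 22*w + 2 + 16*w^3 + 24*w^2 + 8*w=-l^2 - l + 16*w^3 + w^2*(6*l + 44) + w*(-l^2 + 5*l + 34) + 6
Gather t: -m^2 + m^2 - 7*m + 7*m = 0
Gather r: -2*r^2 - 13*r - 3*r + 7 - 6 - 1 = -2*r^2 - 16*r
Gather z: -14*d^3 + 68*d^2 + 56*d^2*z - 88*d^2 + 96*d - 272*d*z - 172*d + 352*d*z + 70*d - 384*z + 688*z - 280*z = -14*d^3 - 20*d^2 - 6*d + z*(56*d^2 + 80*d + 24)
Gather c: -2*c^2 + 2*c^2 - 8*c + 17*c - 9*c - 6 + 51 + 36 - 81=0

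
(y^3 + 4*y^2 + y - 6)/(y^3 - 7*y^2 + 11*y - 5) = (y^2 + 5*y + 6)/(y^2 - 6*y + 5)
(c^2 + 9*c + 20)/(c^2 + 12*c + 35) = (c + 4)/(c + 7)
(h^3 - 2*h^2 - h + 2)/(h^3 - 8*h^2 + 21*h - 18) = (h^2 - 1)/(h^2 - 6*h + 9)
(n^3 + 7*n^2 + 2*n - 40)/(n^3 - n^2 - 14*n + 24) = (n + 5)/(n - 3)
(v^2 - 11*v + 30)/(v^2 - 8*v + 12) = (v - 5)/(v - 2)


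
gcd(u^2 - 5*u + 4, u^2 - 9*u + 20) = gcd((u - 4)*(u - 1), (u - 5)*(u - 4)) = u - 4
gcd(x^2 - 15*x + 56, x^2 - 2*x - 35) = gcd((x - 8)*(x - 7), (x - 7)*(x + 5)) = x - 7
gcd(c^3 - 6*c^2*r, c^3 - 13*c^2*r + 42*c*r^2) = -c^2 + 6*c*r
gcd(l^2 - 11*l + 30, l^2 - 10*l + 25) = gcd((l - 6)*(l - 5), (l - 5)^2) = l - 5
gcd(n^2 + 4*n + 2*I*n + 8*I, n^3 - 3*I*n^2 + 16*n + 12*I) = n + 2*I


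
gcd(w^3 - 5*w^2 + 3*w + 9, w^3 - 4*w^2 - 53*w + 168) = w - 3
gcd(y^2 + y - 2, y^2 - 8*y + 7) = y - 1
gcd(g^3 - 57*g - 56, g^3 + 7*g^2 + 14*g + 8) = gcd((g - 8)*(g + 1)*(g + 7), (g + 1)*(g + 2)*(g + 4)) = g + 1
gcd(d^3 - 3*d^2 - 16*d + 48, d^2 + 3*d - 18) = d - 3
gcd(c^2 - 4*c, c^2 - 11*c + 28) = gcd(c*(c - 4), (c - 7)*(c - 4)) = c - 4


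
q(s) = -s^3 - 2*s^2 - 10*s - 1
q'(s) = -3*s^2 - 4*s - 10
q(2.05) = -38.52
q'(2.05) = -30.81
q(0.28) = -3.98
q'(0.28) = -11.36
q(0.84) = -11.40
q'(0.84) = -15.48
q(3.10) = -81.01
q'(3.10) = -51.23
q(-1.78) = 16.10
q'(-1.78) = -12.39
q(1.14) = -16.48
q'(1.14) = -18.46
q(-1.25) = 10.33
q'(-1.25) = -9.69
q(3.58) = -108.32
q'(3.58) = -62.77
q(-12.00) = 1559.00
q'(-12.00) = -394.00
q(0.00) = -1.00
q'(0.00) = -10.00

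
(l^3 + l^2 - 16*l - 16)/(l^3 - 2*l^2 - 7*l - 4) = (l + 4)/(l + 1)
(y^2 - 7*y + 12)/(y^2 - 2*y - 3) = (y - 4)/(y + 1)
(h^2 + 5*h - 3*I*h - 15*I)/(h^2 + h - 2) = (h^2 + h*(5 - 3*I) - 15*I)/(h^2 + h - 2)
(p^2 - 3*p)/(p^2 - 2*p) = (p - 3)/(p - 2)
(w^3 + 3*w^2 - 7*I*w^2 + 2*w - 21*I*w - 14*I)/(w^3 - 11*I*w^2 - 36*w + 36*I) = (w^3 + w^2*(3 - 7*I) + w*(2 - 21*I) - 14*I)/(w^3 - 11*I*w^2 - 36*w + 36*I)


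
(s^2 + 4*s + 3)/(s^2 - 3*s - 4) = (s + 3)/(s - 4)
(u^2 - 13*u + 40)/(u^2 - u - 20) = (u - 8)/(u + 4)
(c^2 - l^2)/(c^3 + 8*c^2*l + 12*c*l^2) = (c^2 - l^2)/(c*(c^2 + 8*c*l + 12*l^2))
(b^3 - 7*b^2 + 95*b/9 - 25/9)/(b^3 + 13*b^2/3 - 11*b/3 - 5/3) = (9*b^3 - 63*b^2 + 95*b - 25)/(3*(3*b^3 + 13*b^2 - 11*b - 5))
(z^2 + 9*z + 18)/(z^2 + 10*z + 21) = (z + 6)/(z + 7)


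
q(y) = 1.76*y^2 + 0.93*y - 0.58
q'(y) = 3.52*y + 0.93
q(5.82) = 64.45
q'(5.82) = 21.42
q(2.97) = 17.71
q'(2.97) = 11.38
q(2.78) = 15.61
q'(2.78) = 10.72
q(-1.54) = 2.16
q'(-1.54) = -4.49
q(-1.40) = 1.57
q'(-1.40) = -4.00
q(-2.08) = 5.10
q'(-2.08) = -6.39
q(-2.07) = 5.04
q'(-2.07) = -6.36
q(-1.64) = 2.63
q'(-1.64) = -4.84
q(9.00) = 150.35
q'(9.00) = 32.61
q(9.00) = 150.35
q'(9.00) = 32.61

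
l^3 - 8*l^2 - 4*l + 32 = (l - 8)*(l - 2)*(l + 2)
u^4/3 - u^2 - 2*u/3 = u*(u/3 + 1/3)*(u - 2)*(u + 1)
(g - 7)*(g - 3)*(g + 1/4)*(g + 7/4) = g^4 - 8*g^3 + 23*g^2/16 + 301*g/8 + 147/16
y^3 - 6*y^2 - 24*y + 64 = (y - 8)*(y - 2)*(y + 4)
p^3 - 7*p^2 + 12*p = p*(p - 4)*(p - 3)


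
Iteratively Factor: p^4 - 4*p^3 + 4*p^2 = (p)*(p^3 - 4*p^2 + 4*p) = p*(p - 2)*(p^2 - 2*p) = p*(p - 2)^2*(p)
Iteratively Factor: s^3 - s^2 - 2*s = (s)*(s^2 - s - 2) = s*(s - 2)*(s + 1)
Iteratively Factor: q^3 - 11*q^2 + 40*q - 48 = (q - 3)*(q^2 - 8*q + 16) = (q - 4)*(q - 3)*(q - 4)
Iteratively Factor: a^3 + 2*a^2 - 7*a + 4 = (a + 4)*(a^2 - 2*a + 1) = (a - 1)*(a + 4)*(a - 1)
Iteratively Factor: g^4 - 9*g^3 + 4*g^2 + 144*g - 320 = (g - 4)*(g^3 - 5*g^2 - 16*g + 80) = (g - 4)^2*(g^2 - g - 20) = (g - 5)*(g - 4)^2*(g + 4)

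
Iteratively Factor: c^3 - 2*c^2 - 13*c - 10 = (c + 1)*(c^2 - 3*c - 10) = (c - 5)*(c + 1)*(c + 2)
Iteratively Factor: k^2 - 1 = (k - 1)*(k + 1)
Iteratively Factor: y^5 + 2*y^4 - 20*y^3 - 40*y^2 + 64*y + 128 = (y - 2)*(y^4 + 4*y^3 - 12*y^2 - 64*y - 64) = (y - 4)*(y - 2)*(y^3 + 8*y^2 + 20*y + 16) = (y - 4)*(y - 2)*(y + 2)*(y^2 + 6*y + 8) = (y - 4)*(y - 2)*(y + 2)^2*(y + 4)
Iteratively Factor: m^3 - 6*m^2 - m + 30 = (m + 2)*(m^2 - 8*m + 15) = (m - 3)*(m + 2)*(m - 5)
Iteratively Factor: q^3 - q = (q)*(q^2 - 1) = q*(q + 1)*(q - 1)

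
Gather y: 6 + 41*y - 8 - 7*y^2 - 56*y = -7*y^2 - 15*y - 2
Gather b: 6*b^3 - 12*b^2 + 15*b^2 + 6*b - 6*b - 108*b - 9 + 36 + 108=6*b^3 + 3*b^2 - 108*b + 135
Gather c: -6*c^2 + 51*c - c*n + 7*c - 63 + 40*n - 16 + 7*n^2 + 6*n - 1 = -6*c^2 + c*(58 - n) + 7*n^2 + 46*n - 80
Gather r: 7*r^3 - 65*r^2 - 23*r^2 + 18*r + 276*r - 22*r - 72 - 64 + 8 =7*r^3 - 88*r^2 + 272*r - 128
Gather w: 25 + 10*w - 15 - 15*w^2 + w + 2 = -15*w^2 + 11*w + 12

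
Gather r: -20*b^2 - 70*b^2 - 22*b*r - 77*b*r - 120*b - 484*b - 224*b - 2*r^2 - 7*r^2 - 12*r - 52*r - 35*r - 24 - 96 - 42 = -90*b^2 - 828*b - 9*r^2 + r*(-99*b - 99) - 162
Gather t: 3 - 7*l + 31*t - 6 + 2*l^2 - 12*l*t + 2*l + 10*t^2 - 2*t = 2*l^2 - 5*l + 10*t^2 + t*(29 - 12*l) - 3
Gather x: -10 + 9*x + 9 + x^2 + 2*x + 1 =x^2 + 11*x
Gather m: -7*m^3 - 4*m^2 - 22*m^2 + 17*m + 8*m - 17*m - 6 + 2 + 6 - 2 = -7*m^3 - 26*m^2 + 8*m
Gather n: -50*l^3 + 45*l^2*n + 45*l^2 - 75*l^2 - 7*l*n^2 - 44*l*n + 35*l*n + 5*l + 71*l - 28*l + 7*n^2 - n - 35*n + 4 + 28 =-50*l^3 - 30*l^2 + 48*l + n^2*(7 - 7*l) + n*(45*l^2 - 9*l - 36) + 32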